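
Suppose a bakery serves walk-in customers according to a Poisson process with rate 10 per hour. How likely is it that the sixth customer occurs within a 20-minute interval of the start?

0.1212

Over the interval, μ = 10 × 1/3 ≈ 3.33333 (a 20-minute interval = 1/3 hours).
The sixth arrival falls in the interval iff at least 6 events occur there: P(S_6 ≤ t) = P(N ≥ 6) = 1 − P(N ≤ 5) ≈ 0.1212.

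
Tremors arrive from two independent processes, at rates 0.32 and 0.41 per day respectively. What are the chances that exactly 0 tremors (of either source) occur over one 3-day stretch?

0.1119

Independent Poisson processes superpose: combined rate λ = 0.32 + 0.41 = 0.73 per day.
Over the interval, μ = 0.73 × 3 = 2.19 (a 3-day stretch = 3 days).
P(N = 0) = e^(−2.19) · 2.19^0/0! ≈ 0.1119.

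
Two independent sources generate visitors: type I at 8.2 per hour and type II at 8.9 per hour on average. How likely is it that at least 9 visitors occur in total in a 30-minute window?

Independent Poisson processes superpose: combined rate λ = 8.2 + 8.9 = 17.1 per hour.
Over the interval, μ = 17.1 × 0.5 = 8.55 (a 30-minute window = 0.5 hours).
P(N ≥ 9) = 1 − P(N ≤ 8) ≈ 0.4838.

0.4838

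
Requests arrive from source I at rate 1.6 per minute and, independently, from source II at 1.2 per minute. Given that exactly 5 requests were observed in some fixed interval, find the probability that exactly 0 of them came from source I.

Given the total, each event is independently from source I with probability p = λ_I/(λ_I+λ_II) = 1.6/2.8 ≈ 0.5714.
So K ~ Binomial(5, 1.6/2.8): P(K = 0) = C(5,0) · (1.6/2.8)^0 · (1.2/2.8)^5 ≈ 0.0145.

0.0145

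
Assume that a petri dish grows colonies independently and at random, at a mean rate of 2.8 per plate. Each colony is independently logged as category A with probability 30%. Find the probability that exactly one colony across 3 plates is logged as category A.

Thinning: the colonies that are logged as category A themselves form a Poisson process with rate 0.3 × 2.8 = 0.84 per plate.
Over the interval, μ = 0.84 × 3 = 2.52 (3 plates).
P(N = 1) = e^(−2.52) · 2.52^1/1! ≈ 0.2028.

0.2028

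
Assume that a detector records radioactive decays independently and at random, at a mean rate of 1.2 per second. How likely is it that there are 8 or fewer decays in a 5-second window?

Over the interval, μ = 1.2 × 5 = 6 (a 5-second window = 5 seconds).
P(N ≤ 8) = Σ_{j=0}^{8} e^(−μ) μ^j/j! ≈ 0.8472.

0.8472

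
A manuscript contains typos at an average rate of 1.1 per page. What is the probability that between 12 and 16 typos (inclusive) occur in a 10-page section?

Over the interval, μ = 1.1 × 10 = 11 (a 10-page section = 10 pages).
P(12 ≤ N ≤ 16) = Σ_{j=12}^{16} e^(−11) · 11^j/j! ≈ 0.3648.

0.3648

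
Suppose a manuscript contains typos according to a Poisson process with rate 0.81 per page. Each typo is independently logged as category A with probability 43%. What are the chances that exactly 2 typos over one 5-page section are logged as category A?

Thinning: the typos that are logged as category A themselves form a Poisson process with rate 0.43 × 0.81 = 0.3483 per page.
Over the interval, μ = 0.3483 × 5 = 1.7415 (a 5-page section = 5 pages).
P(N = 2) = e^(−1.7415) · 1.7415^2/2! ≈ 0.2658.

0.2658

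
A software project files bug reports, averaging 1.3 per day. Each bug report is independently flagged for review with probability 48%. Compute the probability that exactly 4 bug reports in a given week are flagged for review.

0.1923

Thinning: the bug reports that are flagged for review themselves form a Poisson process with rate 0.48 × 1.3 = 0.624 per day.
Over the interval, μ = 0.624 × 7 = 4.368 (a week = 7 days).
P(N = 4) = e^(−4.368) · 4.368^4/4! ≈ 0.1923.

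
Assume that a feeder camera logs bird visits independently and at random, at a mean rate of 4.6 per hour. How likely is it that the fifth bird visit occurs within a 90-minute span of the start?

Over the interval, μ = 4.6 × 1.5 = 6.9 (a 90-minute span = 1.5 hours).
The fifth arrival falls in the interval iff at least 5 events occur there: P(S_5 ≤ t) = P(N ≥ 5) = 1 − P(N ≤ 4) ≈ 0.8177.

0.8177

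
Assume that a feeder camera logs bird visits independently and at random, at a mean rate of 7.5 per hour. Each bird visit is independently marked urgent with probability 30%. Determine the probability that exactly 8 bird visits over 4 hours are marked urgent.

0.1318

Thinning: the bird visits that are marked urgent themselves form a Poisson process with rate 0.3 × 7.5 = 2.25 per hour.
Over the interval, μ = 2.25 × 4 = 9 (4 hours).
P(N = 8) = e^(−9) · 9^8/8! ≈ 0.1318.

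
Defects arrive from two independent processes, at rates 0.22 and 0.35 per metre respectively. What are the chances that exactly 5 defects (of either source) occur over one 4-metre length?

Independent Poisson processes superpose: combined rate λ = 0.22 + 0.35 = 0.57 per metre.
Over the interval, μ = 0.57 × 4 = 2.28 (a 4-metre length = 4 metres).
P(N = 5) = e^(−2.28) · 2.28^5/5! ≈ 0.0525.

0.0525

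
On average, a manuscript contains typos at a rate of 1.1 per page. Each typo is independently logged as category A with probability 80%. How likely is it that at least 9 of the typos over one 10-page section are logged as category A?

0.5177

Thinning: the typos that are logged as category A themselves form a Poisson process with rate 0.8 × 1.1 = 0.88 per page.
Over the interval, μ = 0.88 × 10 = 8.8 (a 10-page section = 10 pages).
P(N ≥ 9) = 1 − P(N ≤ 8) ≈ 0.5177.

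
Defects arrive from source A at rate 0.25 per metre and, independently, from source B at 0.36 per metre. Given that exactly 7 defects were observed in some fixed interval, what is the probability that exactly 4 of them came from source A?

Given the total, each event is independently from source A with probability p = λ_A/(λ_A+λ_B) = 0.25/0.61 ≈ 0.4098.
So K ~ Binomial(7, 0.25/0.61): P(K = 4) = C(7,4) · (0.25/0.61)^4 · (0.36/0.61)^3 ≈ 0.2030.

0.2030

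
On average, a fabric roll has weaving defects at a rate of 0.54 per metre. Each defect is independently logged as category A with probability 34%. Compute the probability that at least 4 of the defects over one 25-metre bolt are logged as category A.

0.6727

Thinning: the defects that are logged as category A themselves form a Poisson process with rate 0.34 × 0.54 = 0.1836 per metre.
Over the interval, μ = 0.1836 × 25 = 4.59 (a 25-metre bolt = 25 metres).
P(N ≥ 4) = 1 − P(N ≤ 3) ≈ 0.6727.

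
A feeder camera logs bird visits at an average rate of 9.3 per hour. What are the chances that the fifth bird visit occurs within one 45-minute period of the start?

Over the interval, μ = 9.3 × 0.75 = 6.975 (a 45-minute period = 0.75 hours).
The fifth arrival falls in the interval iff at least 5 events occur there: P(S_5 ≤ t) = P(N ≥ 5) = 1 − P(N ≤ 4) ≈ 0.8247.

0.8247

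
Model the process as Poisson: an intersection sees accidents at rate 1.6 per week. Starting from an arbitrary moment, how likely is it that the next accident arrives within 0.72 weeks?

Inter-arrival times are exponential with rate λ = 1.6 per week.
P(T ≤ 0.72) = 1 − e^(−λt) = 1 − e^(−1.6 × 0.72) = 1 − e^(−1.152) ≈ 0.6840.

0.6840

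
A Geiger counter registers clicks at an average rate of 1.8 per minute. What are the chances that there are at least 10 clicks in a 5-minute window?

Over the interval, μ = 1.8 × 5 = 9 (a 5-minute window = 5 minutes).
P(N ≥ 10) = 1 − P(N ≤ 9) = 1 − Σ_{j=0}^{9} e^(−μ) μ^j/j! ≈ 0.4126.

0.4126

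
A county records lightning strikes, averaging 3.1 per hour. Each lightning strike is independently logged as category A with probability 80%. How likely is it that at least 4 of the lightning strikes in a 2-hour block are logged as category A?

Thinning: the lightning strikes that are logged as category A themselves form a Poisson process with rate 0.8 × 3.1 = 2.48 per hour.
Over the interval, μ = 2.48 × 2 = 4.96 (a 2-hour block = 2 hours).
P(N ≥ 4) = 1 − P(N ≤ 3) ≈ 0.7293.

0.7293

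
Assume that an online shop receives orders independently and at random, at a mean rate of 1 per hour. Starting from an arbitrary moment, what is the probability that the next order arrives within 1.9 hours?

Inter-arrival times are exponential with rate λ = 1 per hour.
P(T ≤ 1.9) = 1 − e^(−λt) = 1 − e^(−1 × 1.9) = 1 − e^(−1.9) ≈ 0.8504.

0.8504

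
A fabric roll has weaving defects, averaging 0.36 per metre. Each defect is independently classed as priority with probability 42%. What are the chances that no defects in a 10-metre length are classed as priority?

Thinning: the defects that are classed as priority themselves form a Poisson process with rate 0.42 × 0.36 = 0.1512 per metre.
Over the interval, μ = 0.1512 × 10 = 1.512 (a 10-metre length = 10 metres).
P(N = 0) = e^(−1.512) · 1.512^0/0! ≈ 0.2205.

0.2205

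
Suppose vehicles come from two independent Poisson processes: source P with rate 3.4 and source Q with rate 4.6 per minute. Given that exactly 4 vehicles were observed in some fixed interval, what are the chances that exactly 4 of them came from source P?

Given the total, each event is independently from source P with probability p = λ_P/(λ_P+λ_Q) = 3.4/8 = 0.4250.
So K ~ Binomial(4, 3.4/8): P(K = 4) = C(4,4) · (3.4/8)^4 · (4.6/8)^0 ≈ 0.0326.

0.0326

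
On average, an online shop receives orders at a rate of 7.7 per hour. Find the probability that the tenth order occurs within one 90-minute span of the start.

0.7161

Over the interval, μ = 7.7 × 1.5 = 11.55 (a 90-minute span = 1.5 hours).
The tenth arrival falls in the interval iff at least 10 events occur there: P(S_10 ≤ t) = P(N ≥ 10) = 1 − P(N ≤ 9) ≈ 0.7161.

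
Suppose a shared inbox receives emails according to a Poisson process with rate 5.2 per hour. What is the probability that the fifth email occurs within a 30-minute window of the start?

Over the interval, μ = 5.2 × 0.5 = 2.6 (a 30-minute window = 0.5 hours).
The fifth arrival falls in the interval iff at least 5 events occur there: P(S_5 ≤ t) = P(N ≥ 5) = 1 − P(N ≤ 4) ≈ 0.1226.

0.1226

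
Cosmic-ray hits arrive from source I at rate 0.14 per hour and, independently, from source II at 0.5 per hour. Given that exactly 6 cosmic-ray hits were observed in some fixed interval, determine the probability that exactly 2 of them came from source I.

Given the total, each event is independently from source I with probability p = λ_I/(λ_I+λ_II) = 0.14/0.64 ≈ 0.2188.
So K ~ Binomial(6, 0.14/0.64): P(K = 2) = C(6,2) · (0.14/0.64)^2 · (0.5/0.64)^4 ≈ 0.2674.

0.2674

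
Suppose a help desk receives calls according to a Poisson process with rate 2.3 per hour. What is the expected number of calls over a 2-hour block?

E[N] = λt = 2.3 × 2 = 4.6 (a 2-hour block = 2 hours).

4.6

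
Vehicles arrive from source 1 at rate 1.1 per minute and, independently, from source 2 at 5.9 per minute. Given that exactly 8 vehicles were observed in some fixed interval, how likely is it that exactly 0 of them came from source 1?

0.2547

Given the total, each event is independently from source 1 with probability p = λ_1/(λ_1+λ_2) = 1.1/7 ≈ 0.1571.
So K ~ Binomial(8, 1.1/7): P(K = 0) = C(8,0) · (1.1/7)^0 · (5.9/7)^8 ≈ 0.2547.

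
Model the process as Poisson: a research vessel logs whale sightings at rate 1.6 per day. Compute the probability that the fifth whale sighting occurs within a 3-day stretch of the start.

Over the interval, μ = 1.6 × 3 = 4.8 (a 3-day stretch = 3 days).
The fifth arrival falls in the interval iff at least 5 events occur there: P(S_5 ≤ t) = P(N ≥ 5) = 1 − P(N ≤ 4) ≈ 0.5237.

0.5237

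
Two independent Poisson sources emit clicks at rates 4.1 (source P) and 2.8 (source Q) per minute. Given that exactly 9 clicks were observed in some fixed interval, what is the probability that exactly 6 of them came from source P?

0.2471

Given the total, each event is independently from source P with probability p = λ_P/(λ_P+λ_Q) = 4.1/6.9 ≈ 0.5942.
So K ~ Binomial(9, 4.1/6.9): P(K = 6) = C(9,6) · (4.1/6.9)^6 · (2.8/6.9)^3 ≈ 0.2471.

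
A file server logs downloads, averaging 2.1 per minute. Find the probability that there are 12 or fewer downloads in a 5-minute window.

0.7420

Over the interval, μ = 2.1 × 5 = 10.5 (a 5-minute window = 5 minutes).
P(N ≤ 12) = Σ_{j=0}^{12} e^(−μ) μ^j/j! ≈ 0.7420.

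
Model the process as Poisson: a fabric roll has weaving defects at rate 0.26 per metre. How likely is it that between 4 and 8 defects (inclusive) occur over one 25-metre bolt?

Over the interval, μ = 0.26 × 25 = 6.5 (a 25-metre bolt = 25 metres).
P(4 ≤ N ≤ 8) = Σ_{j=4}^{8} e^(−6.5) · 6.5^j/j! ≈ 0.6797.

0.6797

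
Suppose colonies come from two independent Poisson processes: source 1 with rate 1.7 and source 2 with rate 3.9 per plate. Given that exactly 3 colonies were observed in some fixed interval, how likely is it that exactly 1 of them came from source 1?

0.4417

Given the total, each event is independently from source 1 with probability p = λ_1/(λ_1+λ_2) = 1.7/5.6 ≈ 0.3036.
So K ~ Binomial(3, 1.7/5.6): P(K = 1) = C(3,1) · (1.7/5.6)^1 · (3.9/5.6)^2 ≈ 0.4417.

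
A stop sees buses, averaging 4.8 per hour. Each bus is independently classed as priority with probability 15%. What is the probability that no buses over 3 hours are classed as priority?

Thinning: the buses that are classed as priority themselves form a Poisson process with rate 0.15 × 4.8 = 0.72 per hour.
Over the interval, μ = 0.72 × 3 = 2.16 (3 hours).
P(N = 0) = e^(−2.16) · 2.16^0/0! ≈ 0.1153.

0.1153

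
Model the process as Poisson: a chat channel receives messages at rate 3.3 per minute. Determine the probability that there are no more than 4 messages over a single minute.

0.7626

With mean μ = 3.3 per minute,
P(N ≤ 4) = Σ_{j=0}^{4} e^(−μ) μ^j/j! ≈ 0.7626.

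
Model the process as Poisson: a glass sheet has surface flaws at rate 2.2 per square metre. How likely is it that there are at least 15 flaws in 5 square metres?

0.1460

Over the interval, μ = 2.2 × 5 = 11 (5 square metres).
P(N ≥ 15) = 1 − P(N ≤ 14) = 1 − Σ_{j=0}^{14} e^(−μ) μ^j/j! ≈ 0.1460.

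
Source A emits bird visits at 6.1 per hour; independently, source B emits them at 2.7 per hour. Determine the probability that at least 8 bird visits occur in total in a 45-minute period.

Independent Poisson processes superpose: combined rate λ = 6.1 + 2.7 = 8.8 per hour.
Over the interval, μ = 8.8 × 0.75 = 6.6 (a 45-minute period = 0.75 hours).
P(N ≥ 8) = 1 − P(N ≤ 7) ≈ 0.3419.

0.3419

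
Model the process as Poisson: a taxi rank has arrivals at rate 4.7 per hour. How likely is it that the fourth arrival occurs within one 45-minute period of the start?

Over the interval, μ = 4.7 × 0.75 = 3.525 (a 45-minute period = 0.75 hours).
The fourth arrival falls in the interval iff at least 4 events occur there: P(S_4 ≤ t) = P(N ≥ 4) = 1 − P(N ≤ 3) ≈ 0.4688.

0.4688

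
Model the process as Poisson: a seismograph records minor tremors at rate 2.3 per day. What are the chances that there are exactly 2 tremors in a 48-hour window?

0.1063

Over the interval, μ = 2.3 × 2 = 4.6 (a 48-hour window = 2 days).
P(N = 2) = e^(−μ) μ^2/2! = e^(−4.6) · 4.6^2/2 ≈ 0.1063.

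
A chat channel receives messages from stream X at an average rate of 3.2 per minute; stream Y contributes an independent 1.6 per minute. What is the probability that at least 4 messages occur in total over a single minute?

Independent Poisson processes superpose: combined rate λ = 3.2 + 1.6 = 4.8 per minute.
So μ = 4.8.
P(N ≥ 4) = 1 − P(N ≤ 3) ≈ 0.7058.

0.7058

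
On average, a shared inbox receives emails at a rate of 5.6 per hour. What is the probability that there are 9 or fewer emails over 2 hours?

Over the interval, μ = 5.6 × 2 = 11.2 (2 hours).
P(N ≤ 9) = Σ_{j=0}^{9} e^(−μ) μ^j/j! ≈ 0.3192.

0.3192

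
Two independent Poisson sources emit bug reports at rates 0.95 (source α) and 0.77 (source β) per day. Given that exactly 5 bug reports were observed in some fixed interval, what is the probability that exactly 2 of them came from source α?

0.2737

Given the total, each event is independently from source α with probability p = λ_α/(λ_α+λ_β) = 0.95/1.72 ≈ 0.5523.
So K ~ Binomial(5, 0.95/1.72): P(K = 2) = C(5,2) · (0.95/1.72)^2 · (0.77/1.72)^3 ≈ 0.2737.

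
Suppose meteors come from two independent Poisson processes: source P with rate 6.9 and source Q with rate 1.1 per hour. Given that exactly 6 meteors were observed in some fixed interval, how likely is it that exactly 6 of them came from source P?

Given the total, each event is independently from source P with probability p = λ_P/(λ_P+λ_Q) = 6.9/8 = 0.8625.
So K ~ Binomial(6, 6.9/8): P(K = 6) = C(6,6) · (6.9/8)^6 · (1.1/8)^0 ≈ 0.4117.

0.4117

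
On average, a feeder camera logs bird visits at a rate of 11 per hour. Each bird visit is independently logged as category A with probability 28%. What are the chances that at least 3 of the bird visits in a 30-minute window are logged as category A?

0.2013

Thinning: the bird visits that are logged as category A themselves form a Poisson process with rate 0.28 × 11 = 3.08 per hour.
Over the interval, μ = 3.08 × 0.5 = 1.54 (a 30-minute window = 0.5 hours).
P(N ≥ 3) = 1 − P(N ≤ 2) ≈ 0.2013.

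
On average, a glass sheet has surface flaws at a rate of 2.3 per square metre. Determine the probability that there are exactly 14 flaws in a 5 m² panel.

0.0822

Over the interval, μ = 2.3 × 5 = 11.5 (a 5 m² panel = 5 square metres).
P(N = 14) = e^(−μ) μ^14/14! = e^(−11.5) · 11.5^14/87178291200 ≈ 0.0822.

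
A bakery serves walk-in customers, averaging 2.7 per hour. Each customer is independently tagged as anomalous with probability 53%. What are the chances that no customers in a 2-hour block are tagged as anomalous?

Thinning: the customers that are tagged as anomalous themselves form a Poisson process with rate 0.53 × 2.7 = 1.431 per hour.
Over the interval, μ = 1.431 × 2 = 2.862 (a 2-hour block = 2 hours).
P(N = 0) = e^(−2.862) · 2.862^0/0! ≈ 0.0572.

0.0572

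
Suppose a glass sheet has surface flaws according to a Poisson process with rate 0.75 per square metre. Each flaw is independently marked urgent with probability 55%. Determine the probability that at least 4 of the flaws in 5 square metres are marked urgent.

Thinning: the flaws that are marked urgent themselves form a Poisson process with rate 0.55 × 0.75 = 0.4125 per square metre.
Over the interval, μ = 0.4125 × 5 = 2.0625 (5 square metres).
P(N ≥ 4) = 1 − P(N ≤ 3) ≈ 0.1543.

0.1543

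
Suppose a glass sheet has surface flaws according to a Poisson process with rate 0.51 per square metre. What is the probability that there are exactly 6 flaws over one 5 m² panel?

0.0298

Over the interval, μ = 0.51 × 5 = 2.55 (a 5 m² panel = 5 square metres).
P(N = 6) = e^(−μ) μ^6/6! = e^(−2.55) · 2.55^6/720 ≈ 0.0298.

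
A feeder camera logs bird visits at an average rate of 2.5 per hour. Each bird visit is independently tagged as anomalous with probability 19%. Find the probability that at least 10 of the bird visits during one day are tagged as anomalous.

Thinning: the bird visits that are tagged as anomalous themselves form a Poisson process with rate 0.19 × 2.5 = 0.475 per hour.
Over the interval, μ = 0.475 × 24 = 11.4 (a day = 24 hours).
P(N ≥ 10) = 1 − P(N ≤ 9) ≈ 0.7013.

0.7013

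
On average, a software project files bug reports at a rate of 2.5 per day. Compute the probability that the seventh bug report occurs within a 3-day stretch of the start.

Over the interval, μ = 2.5 × 3 = 7.5 (a 3-day stretch = 3 days).
The seventh arrival falls in the interval iff at least 7 events occur there: P(S_7 ≤ t) = P(N ≥ 7) = 1 − P(N ≤ 6) ≈ 0.6218.

0.6218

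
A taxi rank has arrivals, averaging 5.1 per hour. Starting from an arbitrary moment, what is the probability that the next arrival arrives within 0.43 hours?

0.8884

Inter-arrival times are exponential with rate λ = 5.1 per hour.
P(T ≤ 0.43) = 1 − e^(−λt) = 1 − e^(−5.1 × 0.43) = 1 − e^(−2.193) ≈ 0.8884.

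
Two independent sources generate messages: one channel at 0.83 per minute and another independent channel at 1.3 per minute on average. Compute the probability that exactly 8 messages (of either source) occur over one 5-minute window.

Independent Poisson processes superpose: combined rate λ = 0.83 + 1.3 = 2.13 per minute.
Over the interval, μ = 2.13 × 5 = 10.65 (a 5-minute window = 5 minutes).
P(N = 8) = e^(−10.65) · 10.65^8/8! ≈ 0.0973.

0.0973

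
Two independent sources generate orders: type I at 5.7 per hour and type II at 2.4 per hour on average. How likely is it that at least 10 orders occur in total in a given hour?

Independent Poisson processes superpose: combined rate λ = 5.7 + 2.4 = 8.1 per hour.
So μ = 8.1.
P(N ≥ 10) = 1 − P(N ≤ 9) ≈ 0.2959.

0.2959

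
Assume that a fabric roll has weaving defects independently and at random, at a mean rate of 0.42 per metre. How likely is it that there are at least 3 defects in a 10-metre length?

Over the interval, μ = 0.42 × 10 = 4.2 (a 10-metre length = 10 metres).
P(N ≥ 3) = 1 − P(N ≤ 2) = 1 − Σ_{j=0}^{2} e^(−μ) μ^j/j! ≈ 0.7898.

0.7898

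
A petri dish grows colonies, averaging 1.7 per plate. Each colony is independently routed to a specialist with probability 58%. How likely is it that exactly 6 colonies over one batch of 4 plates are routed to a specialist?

Thinning: the colonies that are routed to a specialist themselves form a Poisson process with rate 0.58 × 1.7 = 0.986 per plate.
Over the interval, μ = 0.986 × 4 = 3.944 (a batch of 4 plates = 4 plates).
P(N = 6) = e^(−3.944) · 3.944^6/6! ≈ 0.1013.

0.1013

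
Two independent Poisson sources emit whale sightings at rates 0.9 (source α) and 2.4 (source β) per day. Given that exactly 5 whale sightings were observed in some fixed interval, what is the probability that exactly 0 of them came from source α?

Given the total, each event is independently from source α with probability p = λ_α/(λ_α+λ_β) = 0.9/3.3 ≈ 0.2727.
So K ~ Binomial(5, 0.9/3.3): P(K = 0) = C(5,0) · (0.9/3.3)^0 · (2.4/3.3)^5 ≈ 0.2035.

0.2035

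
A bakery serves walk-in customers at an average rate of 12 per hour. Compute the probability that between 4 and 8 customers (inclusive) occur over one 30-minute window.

0.6960

Over the interval, μ = 12 × 0.5 = 6 (a 30-minute window = 0.5 hours).
P(4 ≤ N ≤ 8) = Σ_{j=4}^{8} e^(−6) · 6^j/j! ≈ 0.6960.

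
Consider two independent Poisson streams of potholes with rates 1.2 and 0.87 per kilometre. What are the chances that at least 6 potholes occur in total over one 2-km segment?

Independent Poisson processes superpose: combined rate λ = 1.2 + 0.87 = 2.07 per kilometre.
Over the interval, μ = 2.07 × 2 = 4.14 (a 2-km segment = 2 kilometres).
P(N ≥ 6) = 1 − P(N ≤ 5) ≈ 0.2371.

0.2371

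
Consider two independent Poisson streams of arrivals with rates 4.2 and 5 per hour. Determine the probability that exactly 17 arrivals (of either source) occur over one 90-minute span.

0.0682

Independent Poisson processes superpose: combined rate λ = 4.2 + 5 = 9.2 per hour.
Over the interval, μ = 9.2 × 1.5 = 13.8 (a 90-minute span = 1.5 hours).
P(N = 17) = e^(−13.8) · 13.8^17/17! ≈ 0.0682.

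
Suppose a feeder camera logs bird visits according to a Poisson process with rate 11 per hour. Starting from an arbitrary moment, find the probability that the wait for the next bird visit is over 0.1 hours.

The wait for the next event is exponential with rate λ = 11 per hour.
P(T > 0.1) = e^(−λt) = e^(−11 × 0.1) = e^(−1.1) ≈ 0.3329.

0.3329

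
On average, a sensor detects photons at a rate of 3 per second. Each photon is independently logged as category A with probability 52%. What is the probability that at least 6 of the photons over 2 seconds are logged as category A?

0.0965

Thinning: the photons that are logged as category A themselves form a Poisson process with rate 0.52 × 3 = 1.56 per second.
Over the interval, μ = 1.56 × 2 = 3.12 (2 seconds).
P(N ≥ 6) = 1 − P(N ≤ 5) ≈ 0.0965.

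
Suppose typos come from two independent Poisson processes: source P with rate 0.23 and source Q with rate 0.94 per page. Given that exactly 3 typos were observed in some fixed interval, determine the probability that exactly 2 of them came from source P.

0.0931

Given the total, each event is independently from source P with probability p = λ_P/(λ_P+λ_Q) = 0.23/1.17 ≈ 0.1966.
So K ~ Binomial(3, 0.23/1.17): P(K = 2) = C(3,2) · (0.23/1.17)^2 · (0.94/1.17)^1 ≈ 0.0931.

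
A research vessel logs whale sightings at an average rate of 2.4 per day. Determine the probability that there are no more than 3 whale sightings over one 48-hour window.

Over the interval, μ = 2.4 × 2 = 4.8 (a 48-hour window = 2 days).
P(N ≤ 3) = Σ_{j=0}^{3} e^(−μ) μ^j/j! ≈ 0.2942.

0.2942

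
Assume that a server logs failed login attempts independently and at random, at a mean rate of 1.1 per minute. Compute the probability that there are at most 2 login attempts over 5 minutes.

0.0884

Over the interval, μ = 1.1 × 5 = 5.5 (5 minutes).
P(N ≤ 2) = Σ_{j=0}^{2} e^(−μ) μ^j/j! ≈ 0.0884.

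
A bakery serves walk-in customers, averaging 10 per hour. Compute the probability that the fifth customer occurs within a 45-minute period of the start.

0.8679

Over the interval, μ = 10 × 0.75 = 7.5 (a 45-minute period = 0.75 hours).
The fifth arrival falls in the interval iff at least 5 events occur there: P(S_5 ≤ t) = P(N ≥ 5) = 1 − P(N ≤ 4) ≈ 0.8679.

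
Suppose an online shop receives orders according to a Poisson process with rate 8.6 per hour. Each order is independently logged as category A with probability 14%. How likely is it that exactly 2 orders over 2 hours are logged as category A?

0.2609

Thinning: the orders that are logged as category A themselves form a Poisson process with rate 0.14 × 8.6 = 1.204 per hour.
Over the interval, μ = 1.204 × 2 = 2.408 (2 hours).
P(N = 2) = e^(−2.408) · 2.408^2/2! ≈ 0.2609.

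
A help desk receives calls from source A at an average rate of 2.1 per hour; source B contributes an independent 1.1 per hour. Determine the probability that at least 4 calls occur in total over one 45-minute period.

Independent Poisson processes superpose: combined rate λ = 2.1 + 1.1 = 3.2 per hour.
Over the interval, μ = 3.2 × 0.75 = 2.4 (a 45-minute period = 0.75 hours).
P(N ≥ 4) = 1 − P(N ≤ 3) ≈ 0.2213.

0.2213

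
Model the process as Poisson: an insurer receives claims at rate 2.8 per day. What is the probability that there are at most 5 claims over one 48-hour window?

Over the interval, μ = 2.8 × 2 = 5.6 (a 48-hour window = 2 days).
P(N ≤ 5) = Σ_{j=0}^{5} e^(−μ) μ^j/j! ≈ 0.5119.

0.5119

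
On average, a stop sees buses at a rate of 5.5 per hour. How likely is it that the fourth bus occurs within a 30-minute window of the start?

0.2970

Over the interval, μ = 5.5 × 0.5 = 2.75 (a 30-minute window = 0.5 hours).
The fourth arrival falls in the interval iff at least 4 events occur there: P(S_4 ≤ t) = P(N ≥ 4) = 1 − P(N ≤ 3) ≈ 0.2970.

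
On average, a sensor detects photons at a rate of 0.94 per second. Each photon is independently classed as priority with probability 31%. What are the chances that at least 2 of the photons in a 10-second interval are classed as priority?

Thinning: the photons that are classed as priority themselves form a Poisson process with rate 0.31 × 0.94 = 0.2914 per second.
Over the interval, μ = 0.2914 × 10 = 2.914 (a 10-second interval = 10 seconds).
P(N ≥ 2) = 1 − P(N ≤ 1) ≈ 0.7876.

0.7876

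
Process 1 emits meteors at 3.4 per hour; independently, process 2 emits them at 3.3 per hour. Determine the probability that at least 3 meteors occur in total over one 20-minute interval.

Independent Poisson processes superpose: combined rate λ = 3.4 + 3.3 = 6.7 per hour.
Over the interval, μ = 6.7 × 1/3 ≈ 2.23333 (a 20-minute interval = 1/3 hours).
P(N ≥ 3) = 1 − P(N ≤ 2) ≈ 0.3862.

0.3862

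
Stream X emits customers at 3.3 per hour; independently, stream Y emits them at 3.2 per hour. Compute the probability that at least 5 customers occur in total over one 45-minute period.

0.5373

Independent Poisson processes superpose: combined rate λ = 3.3 + 3.2 = 6.5 per hour.
Over the interval, μ = 6.5 × 0.75 = 4.875 (a 45-minute period = 0.75 hours).
P(N ≥ 5) = 1 − P(N ≤ 4) ≈ 0.5373.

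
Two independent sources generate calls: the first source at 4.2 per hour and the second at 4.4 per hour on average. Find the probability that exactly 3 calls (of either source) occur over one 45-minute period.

0.0707

Independent Poisson processes superpose: combined rate λ = 4.2 + 4.4 = 8.6 per hour.
Over the interval, μ = 8.6 × 0.75 = 6.45 (a 45-minute period = 0.75 hours).
P(N = 3) = e^(−6.45) · 6.45^3/3! ≈ 0.0707.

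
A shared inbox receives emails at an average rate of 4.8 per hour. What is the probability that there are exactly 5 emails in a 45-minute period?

Over the interval, μ = 4.8 × 0.75 = 3.6 (a 45-minute period = 0.75 hours).
P(N = 5) = e^(−μ) μ^5/5! = e^(−3.6) · 3.6^5/120 ≈ 0.1377.

0.1377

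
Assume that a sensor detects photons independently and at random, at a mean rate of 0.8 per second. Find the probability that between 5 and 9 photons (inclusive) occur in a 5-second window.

0.3630

Over the interval, μ = 0.8 × 5 = 4 (a 5-second window = 5 seconds).
P(5 ≤ N ≤ 9) = Σ_{j=5}^{9} e^(−4) · 4^j/j! ≈ 0.3630.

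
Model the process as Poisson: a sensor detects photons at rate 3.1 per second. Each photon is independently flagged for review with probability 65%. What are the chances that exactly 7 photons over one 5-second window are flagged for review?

0.0881

Thinning: the photons that are flagged for review themselves form a Poisson process with rate 0.65 × 3.1 = 2.015 per second.
Over the interval, μ = 2.015 × 5 = 10.075 (a 5-second window = 5 seconds).
P(N = 7) = e^(−10.075) · 10.075^7/7! ≈ 0.0881.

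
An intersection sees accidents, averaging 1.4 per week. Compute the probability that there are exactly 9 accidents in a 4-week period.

0.0552

Over the interval, μ = 1.4 × 4 = 5.6 (a 4-week period = 4 weeks).
P(N = 9) = e^(−μ) μ^9/9! = e^(−5.6) · 5.6^9/362880 ≈ 0.0552.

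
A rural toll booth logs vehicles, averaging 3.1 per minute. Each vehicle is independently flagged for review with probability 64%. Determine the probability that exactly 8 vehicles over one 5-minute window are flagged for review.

Thinning: the vehicles that are flagged for review themselves form a Poisson process with rate 0.64 × 3.1 = 1.984 per minute.
Over the interval, μ = 1.984 × 5 = 9.92 (a 5-minute window = 5 minutes).
P(N = 8) = e^(−9.92) · 9.92^8/8! ≈ 0.1144.

0.1144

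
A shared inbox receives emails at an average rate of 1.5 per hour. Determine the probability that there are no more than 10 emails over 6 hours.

Over the interval, μ = 1.5 × 6 = 9 (6 hours).
P(N ≤ 10) = Σ_{j=0}^{10} e^(−μ) μ^j/j! ≈ 0.7060.

0.7060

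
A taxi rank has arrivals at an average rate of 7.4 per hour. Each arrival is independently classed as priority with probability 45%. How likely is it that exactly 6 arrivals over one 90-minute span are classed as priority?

0.1461

Thinning: the arrivals that are classed as priority themselves form a Poisson process with rate 0.45 × 7.4 = 3.33 per hour.
Over the interval, μ = 3.33 × 1.5 = 4.995 (a 90-minute span = 1.5 hours).
P(N = 6) = e^(−4.995) · 4.995^6/6! ≈ 0.1461.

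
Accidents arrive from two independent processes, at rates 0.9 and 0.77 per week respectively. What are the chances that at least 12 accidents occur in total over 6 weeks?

Independent Poisson processes superpose: combined rate λ = 0.9 + 0.77 = 1.67 per week.
Over the interval, μ = 1.67 × 6 = 10.02 (6 weeks).
P(N ≥ 12) = 1 − P(N ≤ 11) ≈ 0.3055.

0.3055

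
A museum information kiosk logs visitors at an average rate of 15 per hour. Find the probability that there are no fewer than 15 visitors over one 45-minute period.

0.1648

Over the interval, μ = 15 × 0.75 = 11.25 (a 45-minute period = 0.75 hours).
P(N ≥ 15) = 1 − P(N ≤ 14) = 1 − Σ_{j=0}^{14} e^(−μ) μ^j/j! ≈ 0.1648.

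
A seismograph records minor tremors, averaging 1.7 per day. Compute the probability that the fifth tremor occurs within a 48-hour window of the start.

Over the interval, μ = 1.7 × 2 = 3.4 (a 48-hour window = 2 days).
The fifth arrival falls in the interval iff at least 5 events occur there: P(S_5 ≤ t) = P(N ≥ 5) = 1 − P(N ≤ 4) ≈ 0.2558.

0.2558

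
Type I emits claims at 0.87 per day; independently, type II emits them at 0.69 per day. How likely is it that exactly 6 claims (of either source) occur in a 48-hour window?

0.0566

Independent Poisson processes superpose: combined rate λ = 0.87 + 0.69 = 1.56 per day.
Over the interval, μ = 1.56 × 2 = 3.12 (a 48-hour window = 2 days).
P(N = 6) = e^(−3.12) · 3.12^6/6! ≈ 0.0566.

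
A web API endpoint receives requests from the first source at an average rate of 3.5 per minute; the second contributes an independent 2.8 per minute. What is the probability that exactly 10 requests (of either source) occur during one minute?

Independent Poisson processes superpose: combined rate λ = 3.5 + 2.8 = 6.3 per minute.
So μ = 6.3.
P(N = 10) = e^(−6.3) · 6.3^10/10! ≈ 0.0498.

0.0498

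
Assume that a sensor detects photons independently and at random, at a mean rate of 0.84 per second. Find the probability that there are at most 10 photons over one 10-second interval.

0.7743

Over the interval, μ = 0.84 × 10 = 8.4 (a 10-second interval = 10 seconds).
P(N ≤ 10) = Σ_{j=0}^{10} e^(−μ) μ^j/j! ≈ 0.7743.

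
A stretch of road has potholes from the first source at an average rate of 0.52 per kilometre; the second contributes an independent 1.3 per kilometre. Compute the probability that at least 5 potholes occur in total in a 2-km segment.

Independent Poisson processes superpose: combined rate λ = 0.52 + 1.3 = 1.82 per kilometre.
Over the interval, μ = 1.82 × 2 = 3.64 (a 2-km segment = 2 kilometres).
P(N ≥ 5) = 1 − P(N ≤ 4) ≈ 0.3012.

0.3012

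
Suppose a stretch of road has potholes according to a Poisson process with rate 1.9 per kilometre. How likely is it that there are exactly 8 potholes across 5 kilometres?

Over the interval, μ = 1.9 × 5 = 9.5 (5 kilometres).
P(N = 8) = e^(−μ) μ^8/8! = e^(−9.5) · 9.5^8/40320 ≈ 0.1232.

0.1232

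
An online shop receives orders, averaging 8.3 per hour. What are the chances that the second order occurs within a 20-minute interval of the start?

0.7632

Over the interval, μ = 8.3 × 1/3 ≈ 2.76667 (a 20-minute interval = 1/3 hours).
The second arrival falls in the interval iff at least 2 events occur there: P(S_2 ≤ t) = P(N ≥ 2) = 1 − P(N ≤ 1) ≈ 0.7632.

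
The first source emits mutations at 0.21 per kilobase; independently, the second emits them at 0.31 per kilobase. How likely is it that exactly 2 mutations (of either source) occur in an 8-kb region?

0.1350

Independent Poisson processes superpose: combined rate λ = 0.21 + 0.31 = 0.52 per kilobase.
Over the interval, μ = 0.52 × 8 = 4.16 (an 8-kb region = 8 kilobases).
P(N = 2) = e^(−4.16) · 4.16^2/2! ≈ 0.1350.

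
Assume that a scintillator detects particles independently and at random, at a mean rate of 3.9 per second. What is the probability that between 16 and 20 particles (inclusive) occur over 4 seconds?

0.3825

Over the interval, μ = 3.9 × 4 = 15.6 (4 seconds).
P(16 ≤ N ≤ 20) = Σ_{j=16}^{20} e^(−15.6) · 15.6^j/j! ≈ 0.3825.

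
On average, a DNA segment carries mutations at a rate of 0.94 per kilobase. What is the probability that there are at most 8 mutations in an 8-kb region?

Over the interval, μ = 0.94 × 8 = 7.52 (an 8-kb region = 8 kilobases).
P(N ≤ 8) = Σ_{j=0}^{8} e^(−μ) μ^j/j! ≈ 0.6592.

0.6592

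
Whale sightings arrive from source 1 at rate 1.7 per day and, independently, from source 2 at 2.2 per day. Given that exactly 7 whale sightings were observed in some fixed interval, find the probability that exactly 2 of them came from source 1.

0.2279

Given the total, each event is independently from source 1 with probability p = λ_1/(λ_1+λ_2) = 1.7/3.9 ≈ 0.4359.
So K ~ Binomial(7, 1.7/3.9): P(K = 2) = C(7,2) · (1.7/3.9)^2 · (2.2/3.9)^5 ≈ 0.2279.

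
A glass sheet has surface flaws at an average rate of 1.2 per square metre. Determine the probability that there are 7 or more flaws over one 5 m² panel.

0.3937

Over the interval, μ = 1.2 × 5 = 6 (a 5 m² panel = 5 square metres).
P(N ≥ 7) = 1 − P(N ≤ 6) = 1 − Σ_{j=0}^{6} e^(−μ) μ^j/j! ≈ 0.3937.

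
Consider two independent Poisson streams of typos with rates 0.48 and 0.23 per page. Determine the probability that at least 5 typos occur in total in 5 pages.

Independent Poisson processes superpose: combined rate λ = 0.48 + 0.23 = 0.71 per page.
Over the interval, μ = 0.71 × 5 = 3.55 (5 pages).
P(N ≥ 5) = 1 − P(N ≤ 4) ≈ 0.2840.

0.2840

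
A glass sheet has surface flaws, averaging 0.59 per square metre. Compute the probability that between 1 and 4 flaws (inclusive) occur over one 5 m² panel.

0.7713

Over the interval, μ = 0.59 × 5 = 2.95 (a 5 m² panel = 5 square metres).
P(1 ≤ N ≤ 4) = Σ_{j=1}^{4} e^(−2.95) · 2.95^j/j! ≈ 0.7713.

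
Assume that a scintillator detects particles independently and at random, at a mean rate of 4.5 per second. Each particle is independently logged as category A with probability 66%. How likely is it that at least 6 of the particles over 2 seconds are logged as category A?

Thinning: the particles that are logged as category A themselves form a Poisson process with rate 0.66 × 4.5 = 2.97 per second.
Over the interval, μ = 2.97 × 2 = 5.94 (2 seconds).
P(N ≥ 6) = 1 − P(N ≤ 5) ≈ 0.5446.

0.5446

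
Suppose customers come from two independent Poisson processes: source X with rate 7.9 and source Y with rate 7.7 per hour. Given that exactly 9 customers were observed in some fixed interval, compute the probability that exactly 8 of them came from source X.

0.0192

Given the total, each event is independently from source X with probability p = λ_X/(λ_X+λ_Y) = 7.9/15.6 ≈ 0.5064.
So K ~ Binomial(9, 7.9/15.6): P(K = 8) = C(9,8) · (7.9/15.6)^8 · (7.7/15.6)^1 ≈ 0.0192.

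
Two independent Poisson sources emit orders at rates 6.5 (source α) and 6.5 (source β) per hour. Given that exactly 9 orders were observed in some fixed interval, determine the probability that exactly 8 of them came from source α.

Given the total, each event is independently from source α with probability p = λ_α/(λ_α+λ_β) = 6.5/13 = 0.5000.
So K ~ Binomial(9, 6.5/13): P(K = 8) = C(9,8) · (6.5/13)^8 · (6.5/13)^1 ≈ 0.0176.

0.0176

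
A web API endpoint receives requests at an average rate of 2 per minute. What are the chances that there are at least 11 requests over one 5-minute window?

Over the interval, μ = 2 × 5 = 10 (a 5-minute window = 5 minutes).
P(N ≥ 11) = 1 − P(N ≤ 10) = 1 − Σ_{j=0}^{10} e^(−μ) μ^j/j! ≈ 0.4170.

0.4170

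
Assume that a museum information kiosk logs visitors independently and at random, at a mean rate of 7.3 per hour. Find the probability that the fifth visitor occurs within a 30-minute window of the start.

0.3031

Over the interval, μ = 7.3 × 0.5 = 3.65 (a 30-minute window = 0.5 hours).
The fifth arrival falls in the interval iff at least 5 events occur there: P(S_5 ≤ t) = P(N ≥ 5) = 1 − P(N ≤ 4) ≈ 0.3031.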